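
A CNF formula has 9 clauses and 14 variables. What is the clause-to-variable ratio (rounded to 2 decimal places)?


Clause-to-variable ratio = clauses / variables.
9 / 14 = 0.64.

0.64


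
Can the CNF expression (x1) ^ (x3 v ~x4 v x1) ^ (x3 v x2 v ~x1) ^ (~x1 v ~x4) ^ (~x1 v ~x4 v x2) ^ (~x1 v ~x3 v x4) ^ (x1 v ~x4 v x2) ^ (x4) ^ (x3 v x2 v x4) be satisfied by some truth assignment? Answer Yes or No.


Check all 16 possible truth assignments.
Number of satisfying assignments found: 0.
The formula is unsatisfiable.

No


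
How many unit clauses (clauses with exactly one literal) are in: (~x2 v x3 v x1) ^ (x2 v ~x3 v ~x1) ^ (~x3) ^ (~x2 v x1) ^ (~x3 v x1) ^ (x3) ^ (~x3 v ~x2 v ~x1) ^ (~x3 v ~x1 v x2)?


A unit clause contains exactly one literal.
Unit clauses found: (~x3), (x3).
Count = 2.

2


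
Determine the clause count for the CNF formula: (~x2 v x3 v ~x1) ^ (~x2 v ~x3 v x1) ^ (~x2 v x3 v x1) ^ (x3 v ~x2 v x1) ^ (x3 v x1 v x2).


Each group enclosed in parentheses joined by ^ is one clause.
Counting the conjuncts: 5 clauses.

5


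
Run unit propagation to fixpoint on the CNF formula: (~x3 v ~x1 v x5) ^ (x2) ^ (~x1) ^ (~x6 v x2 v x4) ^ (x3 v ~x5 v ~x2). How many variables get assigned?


Unit propagation repeatedly assigns the literal in any unit clause, then simplifies.
Assignments in order: x2 = T, x1 = F.
No further unit clauses remain.
Total variables assigned = 2.

2


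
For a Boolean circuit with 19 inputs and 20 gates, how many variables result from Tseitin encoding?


The Tseitin transformation introduces one auxiliary variable per gate.
Total variables = inputs + gates = 19 + 20 = 39.

39


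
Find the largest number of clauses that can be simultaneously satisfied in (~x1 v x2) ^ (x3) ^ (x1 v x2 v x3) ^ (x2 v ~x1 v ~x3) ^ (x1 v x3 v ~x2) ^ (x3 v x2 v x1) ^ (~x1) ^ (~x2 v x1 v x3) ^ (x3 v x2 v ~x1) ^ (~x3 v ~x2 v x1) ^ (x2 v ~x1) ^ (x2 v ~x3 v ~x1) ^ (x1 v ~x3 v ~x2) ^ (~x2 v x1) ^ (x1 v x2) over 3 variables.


Enumerate all 8 truth assignments.
For each, count how many of the 15 clauses are satisfied.
The formula is not fully satisfiable, so the maximum is below 15.
Maximum simultaneously satisfiable clauses = 14.

14


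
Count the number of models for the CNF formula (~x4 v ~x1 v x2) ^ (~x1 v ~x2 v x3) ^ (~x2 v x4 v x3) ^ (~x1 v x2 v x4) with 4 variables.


Enumerate all 16 truth assignments over 4 variables.
Test each against every clause.
Satisfying assignments found: 9.

9


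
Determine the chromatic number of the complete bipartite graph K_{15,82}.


K_{15,82} is bipartite by definition: the two parts are independent sets, with every edge crossing between them.
Color all vertices in one part with color 1 and all vertices in the other part with color 2.
Since the graph has at least one edge, one color does not suffice.
Chromatic number = 2.

2


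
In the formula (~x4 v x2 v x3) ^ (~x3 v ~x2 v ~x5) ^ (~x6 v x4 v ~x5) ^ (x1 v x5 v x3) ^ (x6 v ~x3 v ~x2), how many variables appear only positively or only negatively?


A pure literal appears in only one polarity across all clauses.
Pure literals: x1 (positive only).
Count = 1.

1


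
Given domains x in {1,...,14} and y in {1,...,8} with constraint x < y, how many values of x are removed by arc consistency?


For the constraint x < y, x needs a supporting value in y's domain.
x can be at most 7 (one less than y's maximum).
Valid x values from domain: 7 out of 14.
Pruned = 14 - 7 = 7.

7


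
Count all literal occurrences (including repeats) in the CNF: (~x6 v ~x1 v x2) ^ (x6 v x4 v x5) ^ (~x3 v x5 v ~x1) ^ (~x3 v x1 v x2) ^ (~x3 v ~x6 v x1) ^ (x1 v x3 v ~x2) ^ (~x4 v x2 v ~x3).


Clause lengths: 3, 3, 3, 3, 3, 3, 3.
Sum = 3 + 3 + 3 + 3 + 3 + 3 + 3 = 21.

21


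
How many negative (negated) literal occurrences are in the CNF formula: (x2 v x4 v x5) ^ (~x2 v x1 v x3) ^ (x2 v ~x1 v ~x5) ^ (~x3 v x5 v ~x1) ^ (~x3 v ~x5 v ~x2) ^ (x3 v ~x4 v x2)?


Scan each clause for negated literals.
Clause 1: 0 negative; Clause 2: 1 negative; Clause 3: 2 negative; Clause 4: 2 negative; Clause 5: 3 negative; Clause 6: 1 negative.
Total negative literal occurrences = 9.

9


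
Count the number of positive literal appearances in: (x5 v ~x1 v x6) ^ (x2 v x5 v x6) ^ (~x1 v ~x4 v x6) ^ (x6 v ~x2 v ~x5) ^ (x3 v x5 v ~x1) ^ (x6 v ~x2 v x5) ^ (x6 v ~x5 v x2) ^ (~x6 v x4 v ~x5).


Scan each clause for unnegated literals.
Clause 1: 2 positive; Clause 2: 3 positive; Clause 3: 1 positive; Clause 4: 1 positive; Clause 5: 2 positive; Clause 6: 2 positive; Clause 7: 2 positive; Clause 8: 1 positive.
Total positive literal occurrences = 14.

14


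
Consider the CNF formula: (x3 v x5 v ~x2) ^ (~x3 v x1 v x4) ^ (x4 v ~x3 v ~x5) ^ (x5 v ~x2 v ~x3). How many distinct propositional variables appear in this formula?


Identify each distinct variable in the formula.
Variables found: x1, x2, x3, x4, x5.
Total distinct variables = 5.

5


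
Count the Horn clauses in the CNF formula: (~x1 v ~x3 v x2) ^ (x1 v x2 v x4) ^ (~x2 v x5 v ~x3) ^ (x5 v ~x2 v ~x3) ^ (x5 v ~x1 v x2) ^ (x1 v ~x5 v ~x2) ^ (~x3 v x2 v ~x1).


A Horn clause has at most one positive literal.
Clause 1: 1 positive lit(s) -> Horn
Clause 2: 3 positive lit(s) -> not Horn
Clause 3: 1 positive lit(s) -> Horn
Clause 4: 1 positive lit(s) -> Horn
Clause 5: 2 positive lit(s) -> not Horn
Clause 6: 1 positive lit(s) -> Horn
Clause 7: 1 positive lit(s) -> Horn
Total Horn clauses = 5.

5


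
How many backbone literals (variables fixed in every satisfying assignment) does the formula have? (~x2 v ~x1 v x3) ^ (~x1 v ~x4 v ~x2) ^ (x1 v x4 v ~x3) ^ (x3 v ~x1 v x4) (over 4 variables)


Find all satisfying assignments: 10 model(s).
Check which variables have the same value in every model.
No variable is fixed across all models.
Backbone size = 0.

0


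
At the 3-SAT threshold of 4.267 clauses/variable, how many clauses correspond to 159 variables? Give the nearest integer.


The 3-SAT phase transition occurs at approximately 4.267 clauses per variable.
m = 4.267 * 159 = 678.453.
Rounded to nearest integer: 678.

678


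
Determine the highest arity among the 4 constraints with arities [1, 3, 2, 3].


The arities are: 1, 3, 2, 3.
Scan for the maximum value.
Maximum arity = 3.

3


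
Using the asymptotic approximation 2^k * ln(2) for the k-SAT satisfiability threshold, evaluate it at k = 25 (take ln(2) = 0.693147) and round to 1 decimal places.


Using the asymptotic formula: threshold ~ 2^k * ln(2).
2^25 = 33554432.
33554432 * 0.693147 = 23258153.9.

23258153.9


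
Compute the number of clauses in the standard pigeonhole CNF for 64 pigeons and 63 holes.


The PHP encoding has two parts:
1) At-least-one-hole clauses: 64 (one per pigeon, each with 63 literals).
2) At-most-one-pigeon-per-hole clauses: 63 holes * C(64,2) = 63 * 2016 = 127008.
Total clauses = 64 + 127008 = 127072.

127072


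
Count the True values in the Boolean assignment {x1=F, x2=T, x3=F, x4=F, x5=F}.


The weight is the number of variables assigned True.
True variables: x2.
Weight = 1.

1


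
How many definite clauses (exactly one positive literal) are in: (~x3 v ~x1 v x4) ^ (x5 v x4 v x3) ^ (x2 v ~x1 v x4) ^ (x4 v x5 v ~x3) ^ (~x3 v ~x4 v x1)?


A definite clause has exactly one positive literal.
Clause 1: 1 positive -> definite
Clause 2: 3 positive -> not definite
Clause 3: 2 positive -> not definite
Clause 4: 2 positive -> not definite
Clause 5: 1 positive -> definite
Definite clause count = 2.

2


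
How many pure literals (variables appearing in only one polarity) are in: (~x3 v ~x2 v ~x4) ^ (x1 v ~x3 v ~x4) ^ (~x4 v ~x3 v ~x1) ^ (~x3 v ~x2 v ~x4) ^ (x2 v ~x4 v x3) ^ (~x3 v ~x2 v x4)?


A pure literal appears in only one polarity across all clauses.
No pure literals found.
Count = 0.

0


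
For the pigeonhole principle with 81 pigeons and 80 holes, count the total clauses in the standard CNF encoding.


The PHP encoding has two parts:
1) At-least-one-hole clauses: 81 (one per pigeon, each with 80 literals).
2) At-most-one-pigeon-per-hole clauses: 80 holes * C(81,2) = 80 * 3240 = 259200.
Total clauses = 81 + 259200 = 259281.

259281


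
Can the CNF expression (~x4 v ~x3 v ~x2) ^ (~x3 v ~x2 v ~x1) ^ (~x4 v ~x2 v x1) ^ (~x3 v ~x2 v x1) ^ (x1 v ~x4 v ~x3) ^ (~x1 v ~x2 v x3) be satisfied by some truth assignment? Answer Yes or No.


Check all 16 possible truth assignments.
Number of satisfying assignments found: 8.
The formula is satisfiable.

Yes


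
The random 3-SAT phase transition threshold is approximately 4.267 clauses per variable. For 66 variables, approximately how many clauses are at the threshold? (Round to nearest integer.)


The 3-SAT phase transition occurs at approximately 4.267 clauses per variable.
m = 4.267 * 66 = 281.622.
Rounded to nearest integer: 282.

282


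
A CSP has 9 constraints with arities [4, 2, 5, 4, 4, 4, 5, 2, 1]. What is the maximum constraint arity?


The arities are: 4, 2, 5, 4, 4, 4, 5, 2, 1.
Scan for the maximum value.
Maximum arity = 5.

5


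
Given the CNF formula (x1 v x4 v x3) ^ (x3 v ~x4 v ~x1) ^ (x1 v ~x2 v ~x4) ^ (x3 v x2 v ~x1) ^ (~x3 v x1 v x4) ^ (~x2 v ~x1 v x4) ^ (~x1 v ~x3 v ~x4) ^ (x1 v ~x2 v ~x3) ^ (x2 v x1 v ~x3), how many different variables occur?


Identify each distinct variable in the formula.
Variables found: x1, x2, x3, x4.
Total distinct variables = 4.

4


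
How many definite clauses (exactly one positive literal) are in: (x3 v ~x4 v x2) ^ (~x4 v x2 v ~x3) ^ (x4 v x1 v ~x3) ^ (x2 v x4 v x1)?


A definite clause has exactly one positive literal.
Clause 1: 2 positive -> not definite
Clause 2: 1 positive -> definite
Clause 3: 2 positive -> not definite
Clause 4: 3 positive -> not definite
Definite clause count = 1.

1


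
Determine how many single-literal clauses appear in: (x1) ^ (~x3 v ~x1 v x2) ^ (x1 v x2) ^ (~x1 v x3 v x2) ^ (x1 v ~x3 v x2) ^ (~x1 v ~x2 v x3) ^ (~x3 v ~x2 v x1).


A unit clause contains exactly one literal.
Unit clauses found: (x1).
Count = 1.

1


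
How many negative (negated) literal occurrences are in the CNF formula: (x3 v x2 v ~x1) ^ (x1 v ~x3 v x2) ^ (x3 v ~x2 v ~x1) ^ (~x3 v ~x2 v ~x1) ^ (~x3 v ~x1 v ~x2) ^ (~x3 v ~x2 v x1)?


Scan each clause for negated literals.
Clause 1: 1 negative; Clause 2: 1 negative; Clause 3: 2 negative; Clause 4: 3 negative; Clause 5: 3 negative; Clause 6: 2 negative.
Total negative literal occurrences = 12.

12


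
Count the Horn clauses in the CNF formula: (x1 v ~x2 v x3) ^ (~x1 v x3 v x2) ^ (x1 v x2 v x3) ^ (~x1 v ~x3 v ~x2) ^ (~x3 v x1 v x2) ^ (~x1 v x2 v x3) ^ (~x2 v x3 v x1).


A Horn clause has at most one positive literal.
Clause 1: 2 positive lit(s) -> not Horn
Clause 2: 2 positive lit(s) -> not Horn
Clause 3: 3 positive lit(s) -> not Horn
Clause 4: 0 positive lit(s) -> Horn
Clause 5: 2 positive lit(s) -> not Horn
Clause 6: 2 positive lit(s) -> not Horn
Clause 7: 2 positive lit(s) -> not Horn
Total Horn clauses = 1.

1


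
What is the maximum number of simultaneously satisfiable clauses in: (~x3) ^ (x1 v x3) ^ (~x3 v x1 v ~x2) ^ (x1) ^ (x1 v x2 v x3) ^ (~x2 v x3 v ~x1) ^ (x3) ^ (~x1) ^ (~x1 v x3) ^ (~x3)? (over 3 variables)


Enumerate all 8 truth assignments.
For each, count how many of the 10 clauses are satisfied.
The formula is not fully satisfiable, so the maximum is below 10.
Maximum simultaneously satisfiable clauses = 7.

7


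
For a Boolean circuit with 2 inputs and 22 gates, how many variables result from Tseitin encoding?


The Tseitin transformation introduces one auxiliary variable per gate.
Total variables = inputs + gates = 2 + 22 = 24.

24


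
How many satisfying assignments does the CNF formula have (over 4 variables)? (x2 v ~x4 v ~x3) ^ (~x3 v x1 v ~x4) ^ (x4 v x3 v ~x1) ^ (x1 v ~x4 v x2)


Enumerate all 16 truth assignments over 4 variables.
Test each against every clause.
Satisfying assignments found: 10.

10


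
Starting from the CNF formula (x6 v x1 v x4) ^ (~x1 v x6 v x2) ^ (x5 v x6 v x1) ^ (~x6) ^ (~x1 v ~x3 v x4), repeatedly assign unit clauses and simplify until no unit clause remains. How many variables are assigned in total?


Unit propagation repeatedly assigns the literal in any unit clause, then simplifies.
Assignments in order: x6 = F.
No further unit clauses remain.
Total variables assigned = 1.

1


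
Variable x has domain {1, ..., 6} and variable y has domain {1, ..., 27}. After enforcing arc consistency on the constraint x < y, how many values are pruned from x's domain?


For the constraint x < y, x needs a supporting value in y's domain.
x can be at most 26 (one less than y's maximum).
Valid x values from domain: 6 out of 6.
Pruned = 6 - 6 = 0.

0


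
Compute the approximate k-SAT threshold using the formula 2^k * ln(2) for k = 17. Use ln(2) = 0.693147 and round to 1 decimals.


Using the asymptotic formula: threshold ~ 2^k * ln(2).
2^17 = 131072.
131072 * 0.693147 = 90852.2.

90852.2


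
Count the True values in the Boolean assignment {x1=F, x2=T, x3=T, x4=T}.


The weight is the number of variables assigned True.
True variables: x2, x3, x4.
Weight = 3.

3


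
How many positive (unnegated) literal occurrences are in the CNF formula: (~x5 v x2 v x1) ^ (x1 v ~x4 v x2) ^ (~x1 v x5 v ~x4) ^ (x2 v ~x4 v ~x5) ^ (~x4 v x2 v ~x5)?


Scan each clause for unnegated literals.
Clause 1: 2 positive; Clause 2: 2 positive; Clause 3: 1 positive; Clause 4: 1 positive; Clause 5: 1 positive.
Total positive literal occurrences = 7.

7


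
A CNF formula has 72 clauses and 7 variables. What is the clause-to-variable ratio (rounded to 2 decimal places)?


Clause-to-variable ratio = clauses / variables.
72 / 7 = 10.29.

10.29


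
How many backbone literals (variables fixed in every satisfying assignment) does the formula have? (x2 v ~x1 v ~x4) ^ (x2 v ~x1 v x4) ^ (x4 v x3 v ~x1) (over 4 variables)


Find all satisfying assignments: 11 model(s).
Check which variables have the same value in every model.
No variable is fixed across all models.
Backbone size = 0.

0


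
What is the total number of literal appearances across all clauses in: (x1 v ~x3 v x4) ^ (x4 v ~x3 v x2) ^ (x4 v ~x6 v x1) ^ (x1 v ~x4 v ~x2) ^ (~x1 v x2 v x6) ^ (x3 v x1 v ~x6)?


Clause lengths: 3, 3, 3, 3, 3, 3.
Sum = 3 + 3 + 3 + 3 + 3 + 3 = 18.

18


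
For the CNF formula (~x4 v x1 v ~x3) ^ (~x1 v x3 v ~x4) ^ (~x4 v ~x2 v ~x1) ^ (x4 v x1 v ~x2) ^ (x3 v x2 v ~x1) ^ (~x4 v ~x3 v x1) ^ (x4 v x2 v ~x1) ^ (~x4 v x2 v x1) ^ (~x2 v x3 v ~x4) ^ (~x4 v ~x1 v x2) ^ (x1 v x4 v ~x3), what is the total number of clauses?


Each group enclosed in parentheses joined by ^ is one clause.
Counting the conjuncts: 11 clauses.

11


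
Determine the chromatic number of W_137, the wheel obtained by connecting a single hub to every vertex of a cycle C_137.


W_137 consists of the cycle C_137 together with a hub vertex adjacent to every cycle vertex.
The cycle C_137 needs 3 colors (odd cycle -> 3).
The hub is adjacent to every cycle vertex, so it must receive a new color distinct from all of them.
Chromatic number = 3 + 1 = 4.

4


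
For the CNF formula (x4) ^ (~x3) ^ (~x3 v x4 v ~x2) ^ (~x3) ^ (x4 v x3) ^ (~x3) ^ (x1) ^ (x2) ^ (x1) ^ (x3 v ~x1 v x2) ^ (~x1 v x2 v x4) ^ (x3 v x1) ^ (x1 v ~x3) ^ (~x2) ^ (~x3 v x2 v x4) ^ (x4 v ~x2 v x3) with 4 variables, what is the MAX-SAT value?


Enumerate all 16 truth assignments.
For each, count how many of the 16 clauses are satisfied.
The formula is not fully satisfiable, so the maximum is below 16.
Maximum simultaneously satisfiable clauses = 15.

15


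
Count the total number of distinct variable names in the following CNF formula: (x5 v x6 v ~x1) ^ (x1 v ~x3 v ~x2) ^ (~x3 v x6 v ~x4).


Identify each distinct variable in the formula.
Variables found: x1, x2, x3, x4, x5, x6.
Total distinct variables = 6.

6


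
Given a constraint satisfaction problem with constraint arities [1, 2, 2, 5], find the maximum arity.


The arities are: 1, 2, 2, 5.
Scan for the maximum value.
Maximum arity = 5.

5


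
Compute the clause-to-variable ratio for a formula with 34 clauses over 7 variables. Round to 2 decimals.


Clause-to-variable ratio = clauses / variables.
34 / 7 = 4.86.

4.86


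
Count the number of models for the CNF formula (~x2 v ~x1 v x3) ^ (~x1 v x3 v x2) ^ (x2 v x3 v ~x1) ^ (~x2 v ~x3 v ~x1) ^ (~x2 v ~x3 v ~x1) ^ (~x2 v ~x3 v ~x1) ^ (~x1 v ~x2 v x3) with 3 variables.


Enumerate all 8 truth assignments over 3 variables.
Test each against every clause.
Satisfying assignments found: 5.

5


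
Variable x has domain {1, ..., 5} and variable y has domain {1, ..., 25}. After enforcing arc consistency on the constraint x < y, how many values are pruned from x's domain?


For the constraint x < y, x needs a supporting value in y's domain.
x can be at most 24 (one less than y's maximum).
Valid x values from domain: 5 out of 5.
Pruned = 5 - 5 = 0.

0


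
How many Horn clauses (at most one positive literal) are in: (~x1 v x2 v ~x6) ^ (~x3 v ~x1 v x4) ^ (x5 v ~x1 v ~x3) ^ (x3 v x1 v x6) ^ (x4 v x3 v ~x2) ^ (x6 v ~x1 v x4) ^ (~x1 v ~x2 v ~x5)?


A Horn clause has at most one positive literal.
Clause 1: 1 positive lit(s) -> Horn
Clause 2: 1 positive lit(s) -> Horn
Clause 3: 1 positive lit(s) -> Horn
Clause 4: 3 positive lit(s) -> not Horn
Clause 5: 2 positive lit(s) -> not Horn
Clause 6: 2 positive lit(s) -> not Horn
Clause 7: 0 positive lit(s) -> Horn
Total Horn clauses = 4.

4


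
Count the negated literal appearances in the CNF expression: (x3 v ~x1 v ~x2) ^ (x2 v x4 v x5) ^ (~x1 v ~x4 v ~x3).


Scan each clause for negated literals.
Clause 1: 2 negative; Clause 2: 0 negative; Clause 3: 3 negative.
Total negative literal occurrences = 5.

5


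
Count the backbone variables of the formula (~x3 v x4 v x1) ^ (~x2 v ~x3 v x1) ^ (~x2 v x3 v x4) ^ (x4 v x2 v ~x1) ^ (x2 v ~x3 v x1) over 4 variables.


Find all satisfying assignments: 8 model(s).
Check which variables have the same value in every model.
No variable is fixed across all models.
Backbone size = 0.

0


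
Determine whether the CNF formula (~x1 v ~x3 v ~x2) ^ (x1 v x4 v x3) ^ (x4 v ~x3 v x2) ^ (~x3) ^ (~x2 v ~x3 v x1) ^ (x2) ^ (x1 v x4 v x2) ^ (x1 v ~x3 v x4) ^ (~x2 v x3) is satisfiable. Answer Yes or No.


Check all 16 possible truth assignments.
Number of satisfying assignments found: 0.
The formula is unsatisfiable.

No


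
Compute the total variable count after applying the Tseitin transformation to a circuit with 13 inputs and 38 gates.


The Tseitin transformation introduces one auxiliary variable per gate.
Total variables = inputs + gates = 13 + 38 = 51.

51


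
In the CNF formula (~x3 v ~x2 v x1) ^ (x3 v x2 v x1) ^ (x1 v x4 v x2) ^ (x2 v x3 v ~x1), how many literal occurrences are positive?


Scan each clause for unnegated literals.
Clause 1: 1 positive; Clause 2: 3 positive; Clause 3: 3 positive; Clause 4: 2 positive.
Total positive literal occurrences = 9.

9


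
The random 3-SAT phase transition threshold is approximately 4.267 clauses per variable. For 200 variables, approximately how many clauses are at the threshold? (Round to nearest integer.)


The 3-SAT phase transition occurs at approximately 4.267 clauses per variable.
m = 4.267 * 200 = 853.4.
Rounded to nearest integer: 853.

853


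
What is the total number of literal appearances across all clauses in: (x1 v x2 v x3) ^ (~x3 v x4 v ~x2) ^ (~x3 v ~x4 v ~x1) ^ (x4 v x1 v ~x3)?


Clause lengths: 3, 3, 3, 3.
Sum = 3 + 3 + 3 + 3 = 12.

12


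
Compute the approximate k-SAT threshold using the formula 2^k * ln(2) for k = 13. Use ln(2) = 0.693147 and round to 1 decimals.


Using the asymptotic formula: threshold ~ 2^k * ln(2).
2^13 = 8192.
8192 * 0.693147 = 5678.3.

5678.3


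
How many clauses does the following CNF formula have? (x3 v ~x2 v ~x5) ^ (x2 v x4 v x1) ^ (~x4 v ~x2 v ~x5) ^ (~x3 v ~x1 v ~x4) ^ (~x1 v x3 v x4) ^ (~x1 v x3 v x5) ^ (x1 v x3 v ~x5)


Each group enclosed in parentheses joined by ^ is one clause.
Counting the conjuncts: 7 clauses.

7


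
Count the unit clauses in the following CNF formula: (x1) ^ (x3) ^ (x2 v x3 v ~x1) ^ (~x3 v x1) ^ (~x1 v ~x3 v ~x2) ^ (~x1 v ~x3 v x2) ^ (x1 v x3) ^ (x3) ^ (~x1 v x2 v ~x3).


A unit clause contains exactly one literal.
Unit clauses found: (x1), (x3), (x3).
Count = 3.

3


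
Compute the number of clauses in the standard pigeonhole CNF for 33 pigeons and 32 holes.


The PHP encoding has two parts:
1) At-least-one-hole clauses: 33 (one per pigeon, each with 32 literals).
2) At-most-one-pigeon-per-hole clauses: 32 holes * C(33,2) = 32 * 528 = 16896.
Total clauses = 33 + 16896 = 16929.

16929


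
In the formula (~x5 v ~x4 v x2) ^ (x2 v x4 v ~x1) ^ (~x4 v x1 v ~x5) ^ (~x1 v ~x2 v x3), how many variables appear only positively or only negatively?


A pure literal appears in only one polarity across all clauses.
Pure literals: x3 (positive only), x5 (negative only).
Count = 2.

2


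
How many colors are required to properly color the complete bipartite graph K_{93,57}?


K_{93,57} is bipartite by definition: the two parts are independent sets, with every edge crossing between them.
Color all vertices in one part with color 1 and all vertices in the other part with color 2.
Since the graph has at least one edge, one color does not suffice.
Chromatic number = 2.

2


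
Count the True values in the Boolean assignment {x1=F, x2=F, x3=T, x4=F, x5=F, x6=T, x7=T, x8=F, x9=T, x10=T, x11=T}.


The weight is the number of variables assigned True.
True variables: x3, x6, x7, x9, x10, x11.
Weight = 6.

6


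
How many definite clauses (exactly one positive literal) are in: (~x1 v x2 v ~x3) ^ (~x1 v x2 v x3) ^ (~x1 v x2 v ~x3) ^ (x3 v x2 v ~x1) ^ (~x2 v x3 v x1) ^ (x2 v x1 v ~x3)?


A definite clause has exactly one positive literal.
Clause 1: 1 positive -> definite
Clause 2: 2 positive -> not definite
Clause 3: 1 positive -> definite
Clause 4: 2 positive -> not definite
Clause 5: 2 positive -> not definite
Clause 6: 2 positive -> not definite
Definite clause count = 2.

2


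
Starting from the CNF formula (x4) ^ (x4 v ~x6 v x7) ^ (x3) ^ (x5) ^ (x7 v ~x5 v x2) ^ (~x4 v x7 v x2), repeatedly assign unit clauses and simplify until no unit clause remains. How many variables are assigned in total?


Unit propagation repeatedly assigns the literal in any unit clause, then simplifies.
Assignments in order: x4 = T, x3 = T, x5 = T.
No further unit clauses remain.
Total variables assigned = 3.

3


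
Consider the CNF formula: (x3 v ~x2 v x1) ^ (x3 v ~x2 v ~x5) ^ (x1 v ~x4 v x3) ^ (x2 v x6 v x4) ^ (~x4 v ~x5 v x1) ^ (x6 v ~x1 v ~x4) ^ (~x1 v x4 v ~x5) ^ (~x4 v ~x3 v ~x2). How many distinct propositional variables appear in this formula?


Identify each distinct variable in the formula.
Variables found: x1, x2, x3, x4, x5, x6.
Total distinct variables = 6.

6


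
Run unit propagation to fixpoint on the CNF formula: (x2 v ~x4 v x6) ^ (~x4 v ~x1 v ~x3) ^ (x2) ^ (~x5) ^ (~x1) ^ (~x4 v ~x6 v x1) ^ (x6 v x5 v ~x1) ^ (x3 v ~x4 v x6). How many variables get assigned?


Unit propagation repeatedly assigns the literal in any unit clause, then simplifies.
Assignments in order: x2 = T, x5 = F, x1 = F.
No further unit clauses remain.
Total variables assigned = 3.

3


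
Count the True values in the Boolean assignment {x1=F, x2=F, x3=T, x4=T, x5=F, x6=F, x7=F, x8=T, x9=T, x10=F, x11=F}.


The weight is the number of variables assigned True.
True variables: x3, x4, x8, x9.
Weight = 4.

4


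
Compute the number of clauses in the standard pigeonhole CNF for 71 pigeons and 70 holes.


The PHP encoding has two parts:
1) At-least-one-hole clauses: 71 (one per pigeon, each with 70 literals).
2) At-most-one-pigeon-per-hole clauses: 70 holes * C(71,2) = 70 * 2485 = 173950.
Total clauses = 71 + 173950 = 174021.

174021


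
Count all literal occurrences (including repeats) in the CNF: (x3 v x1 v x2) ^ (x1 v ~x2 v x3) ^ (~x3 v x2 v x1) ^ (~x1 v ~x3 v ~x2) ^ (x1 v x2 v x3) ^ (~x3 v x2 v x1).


Clause lengths: 3, 3, 3, 3, 3, 3.
Sum = 3 + 3 + 3 + 3 + 3 + 3 = 18.

18


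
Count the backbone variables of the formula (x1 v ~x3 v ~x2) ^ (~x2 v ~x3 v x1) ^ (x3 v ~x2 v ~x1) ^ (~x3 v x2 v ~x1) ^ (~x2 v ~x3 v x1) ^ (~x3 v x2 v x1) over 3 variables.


Find all satisfying assignments: 4 model(s).
Check which variables have the same value in every model.
No variable is fixed across all models.
Backbone size = 0.

0


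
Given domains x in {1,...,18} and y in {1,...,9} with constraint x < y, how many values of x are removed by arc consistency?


For the constraint x < y, x needs a supporting value in y's domain.
x can be at most 8 (one less than y's maximum).
Valid x values from domain: 8 out of 18.
Pruned = 18 - 8 = 10.

10


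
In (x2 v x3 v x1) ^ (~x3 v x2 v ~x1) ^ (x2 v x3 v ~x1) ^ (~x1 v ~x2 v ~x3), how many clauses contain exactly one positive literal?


A definite clause has exactly one positive literal.
Clause 1: 3 positive -> not definite
Clause 2: 1 positive -> definite
Clause 3: 2 positive -> not definite
Clause 4: 0 positive -> not definite
Definite clause count = 1.

1


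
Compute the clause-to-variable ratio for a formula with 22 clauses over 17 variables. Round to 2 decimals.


Clause-to-variable ratio = clauses / variables.
22 / 17 = 1.29.

1.29


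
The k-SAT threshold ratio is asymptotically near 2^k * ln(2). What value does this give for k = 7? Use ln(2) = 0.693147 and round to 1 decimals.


Using the asymptotic formula: threshold ~ 2^k * ln(2).
2^7 = 128.
128 * 0.693147 = 88.7.

88.7


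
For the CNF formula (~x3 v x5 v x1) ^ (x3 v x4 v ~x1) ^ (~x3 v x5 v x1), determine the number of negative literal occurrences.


Scan each clause for negated literals.
Clause 1: 1 negative; Clause 2: 1 negative; Clause 3: 1 negative.
Total negative literal occurrences = 3.

3


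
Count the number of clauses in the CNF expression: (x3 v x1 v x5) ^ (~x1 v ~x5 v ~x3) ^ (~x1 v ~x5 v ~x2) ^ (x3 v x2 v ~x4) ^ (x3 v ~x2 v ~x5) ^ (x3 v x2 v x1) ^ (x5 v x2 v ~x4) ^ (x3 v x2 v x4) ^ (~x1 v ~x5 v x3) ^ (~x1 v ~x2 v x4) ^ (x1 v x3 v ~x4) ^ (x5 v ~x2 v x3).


Each group enclosed in parentheses joined by ^ is one clause.
Counting the conjuncts: 12 clauses.

12


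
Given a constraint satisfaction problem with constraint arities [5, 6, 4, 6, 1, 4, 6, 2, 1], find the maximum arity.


The arities are: 5, 6, 4, 6, 1, 4, 6, 2, 1.
Scan for the maximum value.
Maximum arity = 6.

6


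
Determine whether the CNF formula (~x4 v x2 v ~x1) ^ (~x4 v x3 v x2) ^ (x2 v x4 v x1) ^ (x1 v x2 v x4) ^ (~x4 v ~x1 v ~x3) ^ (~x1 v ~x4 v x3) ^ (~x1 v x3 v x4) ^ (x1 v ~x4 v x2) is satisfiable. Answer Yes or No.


Check all 16 possible truth assignments.
Number of satisfying assignments found: 6.
The formula is satisfiable.

Yes


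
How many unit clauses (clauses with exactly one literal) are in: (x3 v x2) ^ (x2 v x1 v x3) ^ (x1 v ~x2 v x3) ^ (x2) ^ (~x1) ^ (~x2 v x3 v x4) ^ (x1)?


A unit clause contains exactly one literal.
Unit clauses found: (x2), (~x1), (x1).
Count = 3.

3


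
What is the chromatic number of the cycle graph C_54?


A cycle on an even number of vertices is bipartite: alternate two colors around the cycle.
Since 54 is even, two colors suffice, and at least two are needed because the graph has edges.
Chromatic number = 2.

2


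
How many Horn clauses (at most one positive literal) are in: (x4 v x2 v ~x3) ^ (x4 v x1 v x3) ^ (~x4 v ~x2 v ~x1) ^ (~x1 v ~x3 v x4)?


A Horn clause has at most one positive literal.
Clause 1: 2 positive lit(s) -> not Horn
Clause 2: 3 positive lit(s) -> not Horn
Clause 3: 0 positive lit(s) -> Horn
Clause 4: 1 positive lit(s) -> Horn
Total Horn clauses = 2.

2


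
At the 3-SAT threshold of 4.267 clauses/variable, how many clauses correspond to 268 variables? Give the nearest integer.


The 3-SAT phase transition occurs at approximately 4.267 clauses per variable.
m = 4.267 * 268 = 1143.556.
Rounded to nearest integer: 1144.

1144


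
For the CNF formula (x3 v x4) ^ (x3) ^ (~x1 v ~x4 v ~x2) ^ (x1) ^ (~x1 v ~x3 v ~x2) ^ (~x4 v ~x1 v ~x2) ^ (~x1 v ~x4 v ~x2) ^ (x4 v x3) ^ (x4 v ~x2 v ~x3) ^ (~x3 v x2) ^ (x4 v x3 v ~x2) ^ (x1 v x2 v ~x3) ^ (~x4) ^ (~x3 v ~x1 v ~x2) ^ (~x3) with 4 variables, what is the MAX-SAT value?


Enumerate all 16 truth assignments.
For each, count how many of the 15 clauses are satisfied.
The formula is not fully satisfiable, so the maximum is below 15.
Maximum simultaneously satisfiable clauses = 13.

13


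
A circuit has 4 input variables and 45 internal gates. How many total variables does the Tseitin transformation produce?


The Tseitin transformation introduces one auxiliary variable per gate.
Total variables = inputs + gates = 4 + 45 = 49.

49


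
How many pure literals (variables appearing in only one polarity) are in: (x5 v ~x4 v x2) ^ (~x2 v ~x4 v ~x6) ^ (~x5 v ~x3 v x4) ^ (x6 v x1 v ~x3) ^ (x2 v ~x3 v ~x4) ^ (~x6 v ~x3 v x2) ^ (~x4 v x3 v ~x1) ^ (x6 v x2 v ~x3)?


A pure literal appears in only one polarity across all clauses.
No pure literals found.
Count = 0.

0


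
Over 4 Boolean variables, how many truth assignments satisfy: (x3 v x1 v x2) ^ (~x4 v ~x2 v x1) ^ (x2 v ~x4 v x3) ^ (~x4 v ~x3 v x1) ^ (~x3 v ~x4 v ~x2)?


Enumerate all 16 truth assignments over 4 variables.
Test each against every clause.
Satisfying assignments found: 9.

9


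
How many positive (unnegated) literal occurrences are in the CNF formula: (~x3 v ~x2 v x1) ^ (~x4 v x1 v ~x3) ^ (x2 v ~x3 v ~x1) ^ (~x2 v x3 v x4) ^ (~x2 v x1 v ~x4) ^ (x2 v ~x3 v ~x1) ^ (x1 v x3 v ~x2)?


Scan each clause for unnegated literals.
Clause 1: 1 positive; Clause 2: 1 positive; Clause 3: 1 positive; Clause 4: 2 positive; Clause 5: 1 positive; Clause 6: 1 positive; Clause 7: 2 positive.
Total positive literal occurrences = 9.

9


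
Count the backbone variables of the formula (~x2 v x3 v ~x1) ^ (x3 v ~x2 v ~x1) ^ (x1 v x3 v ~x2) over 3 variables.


Find all satisfying assignments: 6 model(s).
Check which variables have the same value in every model.
No variable is fixed across all models.
Backbone size = 0.

0


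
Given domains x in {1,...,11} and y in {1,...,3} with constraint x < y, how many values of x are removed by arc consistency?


For the constraint x < y, x needs a supporting value in y's domain.
x can be at most 2 (one less than y's maximum).
Valid x values from domain: 2 out of 11.
Pruned = 11 - 2 = 9.

9


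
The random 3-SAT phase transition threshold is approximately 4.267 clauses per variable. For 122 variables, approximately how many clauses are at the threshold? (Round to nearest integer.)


The 3-SAT phase transition occurs at approximately 4.267 clauses per variable.
m = 4.267 * 122 = 520.574.
Rounded to nearest integer: 521.

521


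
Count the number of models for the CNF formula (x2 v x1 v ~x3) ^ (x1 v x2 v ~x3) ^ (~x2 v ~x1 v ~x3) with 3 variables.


Enumerate all 8 truth assignments over 3 variables.
Test each against every clause.
Satisfying assignments found: 6.

6


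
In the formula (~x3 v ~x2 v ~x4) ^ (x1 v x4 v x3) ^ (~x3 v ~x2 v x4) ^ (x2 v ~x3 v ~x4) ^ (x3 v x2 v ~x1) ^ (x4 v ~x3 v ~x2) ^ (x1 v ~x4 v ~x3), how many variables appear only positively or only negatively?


A pure literal appears in only one polarity across all clauses.
No pure literals found.
Count = 0.

0


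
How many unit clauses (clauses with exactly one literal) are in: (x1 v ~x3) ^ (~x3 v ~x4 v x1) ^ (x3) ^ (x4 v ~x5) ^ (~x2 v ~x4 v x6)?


A unit clause contains exactly one literal.
Unit clauses found: (x3).
Count = 1.

1


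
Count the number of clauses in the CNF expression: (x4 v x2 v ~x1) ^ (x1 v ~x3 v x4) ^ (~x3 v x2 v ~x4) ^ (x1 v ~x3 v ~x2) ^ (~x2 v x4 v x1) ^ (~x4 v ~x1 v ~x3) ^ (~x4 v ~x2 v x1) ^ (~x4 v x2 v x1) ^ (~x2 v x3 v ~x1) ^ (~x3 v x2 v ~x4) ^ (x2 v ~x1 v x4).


Each group enclosed in parentheses joined by ^ is one clause.
Counting the conjuncts: 11 clauses.

11


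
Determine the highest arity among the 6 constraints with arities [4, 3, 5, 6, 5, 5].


The arities are: 4, 3, 5, 6, 5, 5.
Scan for the maximum value.
Maximum arity = 6.

6


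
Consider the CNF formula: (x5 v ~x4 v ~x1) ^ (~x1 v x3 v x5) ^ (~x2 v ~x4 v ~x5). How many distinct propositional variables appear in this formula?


Identify each distinct variable in the formula.
Variables found: x1, x2, x3, x4, x5.
Total distinct variables = 5.

5


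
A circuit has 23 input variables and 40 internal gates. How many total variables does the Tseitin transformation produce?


The Tseitin transformation introduces one auxiliary variable per gate.
Total variables = inputs + gates = 23 + 40 = 63.

63


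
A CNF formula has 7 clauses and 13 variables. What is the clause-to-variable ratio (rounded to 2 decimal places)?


Clause-to-variable ratio = clauses / variables.
7 / 13 = 0.54.

0.54


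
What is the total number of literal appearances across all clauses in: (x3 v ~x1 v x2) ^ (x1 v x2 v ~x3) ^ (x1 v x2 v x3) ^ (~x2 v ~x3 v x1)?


Clause lengths: 3, 3, 3, 3.
Sum = 3 + 3 + 3 + 3 = 12.

12


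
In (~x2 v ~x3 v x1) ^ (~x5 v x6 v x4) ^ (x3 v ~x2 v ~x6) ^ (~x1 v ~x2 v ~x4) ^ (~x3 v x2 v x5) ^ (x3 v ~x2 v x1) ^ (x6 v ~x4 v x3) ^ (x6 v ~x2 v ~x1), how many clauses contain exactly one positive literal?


A definite clause has exactly one positive literal.
Clause 1: 1 positive -> definite
Clause 2: 2 positive -> not definite
Clause 3: 1 positive -> definite
Clause 4: 0 positive -> not definite
Clause 5: 2 positive -> not definite
Clause 6: 2 positive -> not definite
Clause 7: 2 positive -> not definite
Clause 8: 1 positive -> definite
Definite clause count = 3.

3


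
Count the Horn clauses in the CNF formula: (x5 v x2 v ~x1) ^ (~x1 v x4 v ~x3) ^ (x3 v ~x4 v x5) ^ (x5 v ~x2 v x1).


A Horn clause has at most one positive literal.
Clause 1: 2 positive lit(s) -> not Horn
Clause 2: 1 positive lit(s) -> Horn
Clause 3: 2 positive lit(s) -> not Horn
Clause 4: 2 positive lit(s) -> not Horn
Total Horn clauses = 1.

1


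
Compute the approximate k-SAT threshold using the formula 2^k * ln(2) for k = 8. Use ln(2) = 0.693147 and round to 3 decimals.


Using the asymptotic formula: threshold ~ 2^k * ln(2).
2^8 = 256.
256 * 0.693147 = 177.446.

177.446


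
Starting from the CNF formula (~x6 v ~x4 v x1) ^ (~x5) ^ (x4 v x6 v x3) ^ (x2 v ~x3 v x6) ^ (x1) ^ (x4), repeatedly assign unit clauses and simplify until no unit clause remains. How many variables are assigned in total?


Unit propagation repeatedly assigns the literal in any unit clause, then simplifies.
Assignments in order: x5 = F, x1 = T, x4 = T.
No further unit clauses remain.
Total variables assigned = 3.

3


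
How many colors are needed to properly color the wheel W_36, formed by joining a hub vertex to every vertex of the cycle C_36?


W_36 consists of the cycle C_36 together with a hub vertex adjacent to every cycle vertex.
The cycle C_36 needs 2 colors (even cycle -> 2).
The hub is adjacent to every cycle vertex, so it must receive a new color distinct from all of them.
Chromatic number = 2 + 1 = 3.

3


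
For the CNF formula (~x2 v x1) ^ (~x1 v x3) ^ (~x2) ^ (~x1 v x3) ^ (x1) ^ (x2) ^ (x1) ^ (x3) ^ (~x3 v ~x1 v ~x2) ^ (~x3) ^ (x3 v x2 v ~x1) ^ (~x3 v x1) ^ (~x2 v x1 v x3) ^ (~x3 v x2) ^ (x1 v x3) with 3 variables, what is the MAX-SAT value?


Enumerate all 8 truth assignments.
For each, count how many of the 15 clauses are satisfied.
The formula is not fully satisfiable, so the maximum is below 15.
Maximum simultaneously satisfiable clauses = 12.

12


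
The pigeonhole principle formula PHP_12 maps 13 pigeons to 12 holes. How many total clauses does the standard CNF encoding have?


The PHP encoding has two parts:
1) At-least-one-hole clauses: 13 (one per pigeon, each with 12 literals).
2) At-most-one-pigeon-per-hole clauses: 12 holes * C(13,2) = 12 * 78 = 936.
Total clauses = 13 + 936 = 949.

949


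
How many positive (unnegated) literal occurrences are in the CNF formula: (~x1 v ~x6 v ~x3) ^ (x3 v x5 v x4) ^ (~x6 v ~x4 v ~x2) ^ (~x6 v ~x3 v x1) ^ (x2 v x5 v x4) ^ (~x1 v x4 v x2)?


Scan each clause for unnegated literals.
Clause 1: 0 positive; Clause 2: 3 positive; Clause 3: 0 positive; Clause 4: 1 positive; Clause 5: 3 positive; Clause 6: 2 positive.
Total positive literal occurrences = 9.

9


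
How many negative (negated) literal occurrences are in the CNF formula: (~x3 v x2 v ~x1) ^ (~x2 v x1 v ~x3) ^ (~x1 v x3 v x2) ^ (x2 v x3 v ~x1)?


Scan each clause for negated literals.
Clause 1: 2 negative; Clause 2: 2 negative; Clause 3: 1 negative; Clause 4: 1 negative.
Total negative literal occurrences = 6.

6


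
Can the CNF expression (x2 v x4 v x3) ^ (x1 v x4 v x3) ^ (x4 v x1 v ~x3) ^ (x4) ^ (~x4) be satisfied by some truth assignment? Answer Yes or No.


Check all 16 possible truth assignments.
Number of satisfying assignments found: 0.
The formula is unsatisfiable.

No


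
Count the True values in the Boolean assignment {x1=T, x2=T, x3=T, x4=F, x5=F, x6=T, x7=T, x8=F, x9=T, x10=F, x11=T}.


The weight is the number of variables assigned True.
True variables: x1, x2, x3, x6, x7, x9, x11.
Weight = 7.

7


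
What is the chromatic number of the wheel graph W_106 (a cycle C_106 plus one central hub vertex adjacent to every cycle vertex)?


W_106 consists of the cycle C_106 together with a hub vertex adjacent to every cycle vertex.
The cycle C_106 needs 2 colors (even cycle -> 2).
The hub is adjacent to every cycle vertex, so it must receive a new color distinct from all of them.
Chromatic number = 2 + 1 = 3.

3


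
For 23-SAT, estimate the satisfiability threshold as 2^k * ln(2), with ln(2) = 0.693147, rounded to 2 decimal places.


Using the asymptotic formula: threshold ~ 2^k * ln(2).
2^23 = 8388608.
8388608 * 0.693147 = 5814538.47.

5814538.47


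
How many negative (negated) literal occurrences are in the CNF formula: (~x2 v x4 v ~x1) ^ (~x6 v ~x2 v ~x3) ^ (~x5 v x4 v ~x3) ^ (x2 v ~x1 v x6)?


Scan each clause for negated literals.
Clause 1: 2 negative; Clause 2: 3 negative; Clause 3: 2 negative; Clause 4: 1 negative.
Total negative literal occurrences = 8.

8


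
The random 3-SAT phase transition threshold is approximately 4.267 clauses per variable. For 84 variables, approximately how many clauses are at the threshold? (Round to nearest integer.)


The 3-SAT phase transition occurs at approximately 4.267 clauses per variable.
m = 4.267 * 84 = 358.428.
Rounded to nearest integer: 358.

358


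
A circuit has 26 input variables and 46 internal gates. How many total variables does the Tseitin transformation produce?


The Tseitin transformation introduces one auxiliary variable per gate.
Total variables = inputs + gates = 26 + 46 = 72.

72


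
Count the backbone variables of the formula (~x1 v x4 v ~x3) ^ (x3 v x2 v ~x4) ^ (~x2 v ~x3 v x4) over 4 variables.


Find all satisfying assignments: 11 model(s).
Check which variables have the same value in every model.
No variable is fixed across all models.
Backbone size = 0.

0


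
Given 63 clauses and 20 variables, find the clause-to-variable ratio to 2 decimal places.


Clause-to-variable ratio = clauses / variables.
63 / 20 = 3.15.

3.15


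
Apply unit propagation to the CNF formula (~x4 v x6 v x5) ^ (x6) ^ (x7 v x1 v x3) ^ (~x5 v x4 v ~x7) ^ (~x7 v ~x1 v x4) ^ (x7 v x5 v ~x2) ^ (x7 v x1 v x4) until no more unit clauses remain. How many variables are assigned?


Unit propagation repeatedly assigns the literal in any unit clause, then simplifies.
Assignments in order: x6 = T.
No further unit clauses remain.
Total variables assigned = 1.

1


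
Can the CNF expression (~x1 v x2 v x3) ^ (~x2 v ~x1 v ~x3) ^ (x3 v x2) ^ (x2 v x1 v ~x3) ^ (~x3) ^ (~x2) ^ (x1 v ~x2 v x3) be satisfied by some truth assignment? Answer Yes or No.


Check all 8 possible truth assignments.
Number of satisfying assignments found: 0.
The formula is unsatisfiable.

No
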